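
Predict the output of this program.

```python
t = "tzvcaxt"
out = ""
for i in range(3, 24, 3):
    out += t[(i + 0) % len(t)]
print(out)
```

i=3: add t[3]='c' → 'c'
i=6: add t[6]='t' → 'ct'
i=9: add t[2]='v' → 'ctv'
i=12: add t[5]='x' → 'ctvx'
i=15: add t[1]='z' → 'ctvxz'
i=18: add t[4]='a' → 'ctvxza'
i=21: add t[0]='t' → 'ctvxzat'

ctvxzat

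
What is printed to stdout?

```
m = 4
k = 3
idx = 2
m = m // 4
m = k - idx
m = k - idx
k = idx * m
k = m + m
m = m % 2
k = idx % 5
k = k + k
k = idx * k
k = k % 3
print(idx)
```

2

m = 4//4 = 1
m = 3-2 = 1
m = 3-2 = 1
k = 2*1 = 2
k = 1+1 = 2
m = 1%2 = 1
k = 2%5 = 2
k = 2+2 = 4
k = 2*4 = 8
k = 8%3 = 2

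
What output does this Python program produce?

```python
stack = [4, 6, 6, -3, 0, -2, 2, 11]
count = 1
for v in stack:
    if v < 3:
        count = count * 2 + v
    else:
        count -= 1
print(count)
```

v=4: not <3, count = 1-1 = 0
v=6: not <3, count = 0-1 = -1
v=6: not <3, count = (-1)-1 = -2
v=-3: <3, count = (-2)*2+(-3) = -7
v=0: <3, count = (-7)*2+0 = -14
v=-2: <3, count = (-14)*2+(-2) = -30
v=2: <3, count = (-30)*2+2 = -58
v=11: not <3, count = (-58)-1 = -59

-59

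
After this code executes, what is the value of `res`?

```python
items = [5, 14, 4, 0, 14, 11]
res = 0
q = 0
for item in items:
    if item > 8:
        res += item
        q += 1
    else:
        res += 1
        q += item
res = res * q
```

item=5: not >8, res = 0+1 = 1; q=5
item=14: >8, res = 1+14 = 15; q=6
item=4: not >8, res = 15+1 = 16; q=10
item=0: not >8, res = 16+1 = 17; q=10
item=14: >8, res = 17+14 = 31; q=11
item=11: >8, res = 31+11 = 42; q=12
res*q = 42*12 = 504

504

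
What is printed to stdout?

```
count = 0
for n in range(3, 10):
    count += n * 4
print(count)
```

168

n=3: count = 0+3*4 = 12
n=4: count = 12+4*4 = 28
n=5: count = 28+5*4 = 48
n=6: count = 48+6*4 = 72
n=7: count = 72+7*4 = 100
n=8: count = 100+8*4 = 132
n=9: count = 132+9*4 = 168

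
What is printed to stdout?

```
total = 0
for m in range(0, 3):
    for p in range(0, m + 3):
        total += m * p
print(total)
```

m=0,p=0: total = 0+0 = 0
m=0,p=1: total = 0+0 = 0
m=0,p=2: total = 0+0 = 0
m=1,p=0: total = 0+0 = 0
m=1,p=1: total = 0+1 = 1
m=1,p=2: total = 1+2 = 3
m=1,p=3: total = 3+3 = 6
m=2,p=0: total = 6+0 = 6
m=2,p=1: total = 6+2 = 8
m=2,p=2: total = 8+4 = 12
m=2,p=3: total = 12+6 = 18
m=2,p=4: total = 18+8 = 26

26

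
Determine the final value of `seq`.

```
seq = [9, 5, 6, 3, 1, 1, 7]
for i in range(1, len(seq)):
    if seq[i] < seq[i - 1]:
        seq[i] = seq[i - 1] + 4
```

[9, 13, 17, 21, 25, 29, 33]

i=1: 5<9, seq[1] = 9+4 = 13 → [9, 13, 6, 3, 1, 1, 7]
i=2: 6<13, seq[2] = 13+4 = 17 → [9, 13, 17, 3, 1, 1, 7]
i=3: 3<17, seq[3] = 17+4 = 21 → [9, 13, 17, 21, 1, 1, 7]
i=4: 1<21, seq[4] = 21+4 = 25 → [9, 13, 17, 21, 25, 1, 7]
i=5: 1<25, seq[5] = 25+4 = 29 → [9, 13, 17, 21, 25, 29, 7]
i=6: 7<29, seq[6] = 29+4 = 33 → [9, 13, 17, 21, 25, 29, 33]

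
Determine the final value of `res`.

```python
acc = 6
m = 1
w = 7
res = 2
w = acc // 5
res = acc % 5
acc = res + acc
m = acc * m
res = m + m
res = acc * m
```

w = 6//5 = 1
res = 6%5 = 1
acc = 1+6 = 7
m = 7*1 = 7
res = 7+7 = 14
res = 7*7 = 49

49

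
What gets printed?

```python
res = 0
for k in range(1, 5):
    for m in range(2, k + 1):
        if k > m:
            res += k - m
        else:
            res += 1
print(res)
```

k=2,m=2: not 2>2, res = 0+1 = 1
k=3,m=2: 3>2, res = 1+1 = 2
k=3,m=3: not 3>3, res = 2+1 = 3
k=4,m=2: 4>2, res = 3+2 = 5
k=4,m=3: 4>3, res = 5+1 = 6
k=4,m=4: not 4>4, res = 6+1 = 7

7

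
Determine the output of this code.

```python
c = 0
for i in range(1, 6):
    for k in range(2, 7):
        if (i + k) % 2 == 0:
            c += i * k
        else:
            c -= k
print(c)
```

92

i=1,k=2: odd sum, c = 0-2 = -2
i=1,k=3: even sum, c = (-2)+3 = 1
i=1,k=4: odd sum, c = 1-4 = -3
i=1,k=5: even sum, c = (-3)+5 = 2
i=1,k=6: odd sum, c = 2-6 = -4
i=2,k=2: even sum, c = (-4)+4 = 0
i=2,k=3: odd sum, c = 0-3 = -3
i=2,k=4: even sum, c = (-3)+8 = 5
i=2,k=5: odd sum, c = 5-5 = 0
i=2,k=6: even sum, c = 0+12 = 12
i=3,k=2: odd sum, c = 12-2 = 10
i=3,k=3: even sum, c = 10+9 = 19
i=3,k=4: odd sum, c = 19-4 = 15
i=3,k=5: even sum, c = 15+15 = 30
i=3,k=6: odd sum, c = 30-6 = 24
i=4,k=2: even sum, c = 24+8 = 32
i=4,k=3: odd sum, c = 32-3 = 29
i=4,k=4: even sum, c = 29+16 = 45
i=4,k=5: odd sum, c = 45-5 = 40
i=4,k=6: even sum, c = 40+24 = 64
i=5,k=2: odd sum, c = 64-2 = 62
i=5,k=3: even sum, c = 62+15 = 77
i=5,k=4: odd sum, c = 77-4 = 73
i=5,k=5: even sum, c = 73+25 = 98
i=5,k=6: odd sum, c = 98-6 = 92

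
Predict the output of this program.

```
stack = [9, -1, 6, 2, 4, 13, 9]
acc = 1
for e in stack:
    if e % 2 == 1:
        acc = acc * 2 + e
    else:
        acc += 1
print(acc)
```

e=9: odd, acc = 1*2+9 = 11
e=-1: odd, acc = 11*2+(-1) = 21
e=6: not odd, acc = 21+1 = 22
e=2: not odd, acc = 22+1 = 23
e=4: not odd, acc = 23+1 = 24
e=13: odd, acc = 24*2+13 = 61
e=9: odd, acc = 61*2+9 = 131

131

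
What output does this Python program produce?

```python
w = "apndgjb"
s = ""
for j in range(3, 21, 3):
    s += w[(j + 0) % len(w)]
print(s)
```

j=3: add w[3]='d' → 'd'
j=6: add w[6]='b' → 'db'
j=9: add w[2]='n' → 'dbn'
j=12: add w[5]='j' → 'dbnj'
j=15: add w[1]='p' → 'dbnjp'
j=18: add w[4]='g' → 'dbnjpg'

dbnjpg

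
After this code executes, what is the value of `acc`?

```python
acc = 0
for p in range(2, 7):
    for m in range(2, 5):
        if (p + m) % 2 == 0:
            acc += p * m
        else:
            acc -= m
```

p=2,m=2: even sum, acc = 0+4 = 4
p=2,m=3: odd sum, acc = 4-3 = 1
p=2,m=4: even sum, acc = 1+8 = 9
p=3,m=2: odd sum, acc = 9-2 = 7
p=3,m=3: even sum, acc = 7+9 = 16
p=3,m=4: odd sum, acc = 16-4 = 12
p=4,m=2: even sum, acc = 12+8 = 20
p=4,m=3: odd sum, acc = 20-3 = 17
p=4,m=4: even sum, acc = 17+16 = 33
p=5,m=2: odd sum, acc = 33-2 = 31
p=5,m=3: even sum, acc = 31+15 = 46
p=5,m=4: odd sum, acc = 46-4 = 42
p=6,m=2: even sum, acc = 42+12 = 54
p=6,m=3: odd sum, acc = 54-3 = 51
p=6,m=4: even sum, acc = 51+24 = 75

75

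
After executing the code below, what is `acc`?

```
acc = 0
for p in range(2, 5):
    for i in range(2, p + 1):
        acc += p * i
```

55

p=2,i=2: acc = 0+4 = 4
p=3,i=2: acc = 4+6 = 10
p=3,i=3: acc = 10+9 = 19
p=4,i=2: acc = 19+8 = 27
p=4,i=3: acc = 27+12 = 39
p=4,i=4: acc = 39+16 = 55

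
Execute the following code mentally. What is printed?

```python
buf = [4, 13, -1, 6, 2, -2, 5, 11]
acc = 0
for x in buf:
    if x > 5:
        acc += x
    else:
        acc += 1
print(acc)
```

x=4: not >5, acc = 0+1 = 1
x=13: >5, acc = 1+13 = 14
x=-1: not >5, acc = 14+1 = 15
x=6: >5, acc = 15+6 = 21
x=2: not >5, acc = 21+1 = 22
x=-2: not >5, acc = 22+1 = 23
x=5: not >5, acc = 23+1 = 24
x=11: >5, acc = 24+11 = 35

35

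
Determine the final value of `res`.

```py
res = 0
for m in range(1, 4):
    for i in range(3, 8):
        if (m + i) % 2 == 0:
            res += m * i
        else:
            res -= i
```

45

m=1,i=3: even sum, res = 0+3 = 3
m=1,i=4: odd sum, res = 3-4 = -1
m=1,i=5: even sum, res = (-1)+5 = 4
m=1,i=6: odd sum, res = 4-6 = -2
m=1,i=7: even sum, res = (-2)+7 = 5
m=2,i=3: odd sum, res = 5-3 = 2
m=2,i=4: even sum, res = 2+8 = 10
m=2,i=5: odd sum, res = 10-5 = 5
m=2,i=6: even sum, res = 5+12 = 17
m=2,i=7: odd sum, res = 17-7 = 10
m=3,i=3: even sum, res = 10+9 = 19
m=3,i=4: odd sum, res = 19-4 = 15
m=3,i=5: even sum, res = 15+15 = 30
m=3,i=6: odd sum, res = 30-6 = 24
m=3,i=7: even sum, res = 24+21 = 45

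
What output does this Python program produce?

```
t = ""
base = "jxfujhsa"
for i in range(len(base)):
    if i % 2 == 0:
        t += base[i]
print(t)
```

jfjs

i=0: add 'j' → 'j'
i=1: skip
i=2: add 'f' → 'jf'
i=3: skip
i=4: add 'j' → 'jfj'
i=5: skip
i=6: add 's' → 'jfjs'
i=7: skip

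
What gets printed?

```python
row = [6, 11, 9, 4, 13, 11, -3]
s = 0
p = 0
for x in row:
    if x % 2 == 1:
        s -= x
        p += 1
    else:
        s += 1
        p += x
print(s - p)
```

x=6: not odd, s = 0+1 = 1; p=6
x=11: odd, s = 1-11 = -10; p=7
x=9: odd, s = (-10)-9 = -19; p=8
x=4: not odd, s = (-19)+1 = -18; p=12
x=13: odd, s = (-18)-13 = -31; p=13
x=11: odd, s = (-31)-11 = -42; p=14
x=-3: odd, s = (-42)-(-3) = -39; p=15
s-p = (-39)-15 = -54

-54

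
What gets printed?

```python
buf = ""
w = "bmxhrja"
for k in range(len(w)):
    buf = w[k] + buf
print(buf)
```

ajrhxmb

k=0: prepend 'b' → 'b'
k=1: prepend 'm' → 'mb'
k=2: prepend 'x' → 'xmb'
k=3: prepend 'h' → 'hxmb'
k=4: prepend 'r' → 'rhxmb'
k=5: prepend 'j' → 'jrhxmb'
k=6: prepend 'a' → 'ajrhxmb'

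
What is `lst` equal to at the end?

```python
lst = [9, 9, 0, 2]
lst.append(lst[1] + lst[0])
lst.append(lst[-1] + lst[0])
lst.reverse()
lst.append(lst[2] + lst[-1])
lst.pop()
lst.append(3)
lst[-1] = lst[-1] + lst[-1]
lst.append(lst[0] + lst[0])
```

append lst[1]+lst[0] = 9+9 = 18 → [9, 9, 0, 2, 18]
append lst[-1]+lst[0] = 18+9 = 27 → [9, 9, 0, 2, 18, 27]
reverse → [27, 18, 2, 0, 9, 9]
append lst[2]+lst[-1] = 2+9 = 11 → [27, 18, 2, 0, 9, 9, 11]
pop() removes 11 → [27, 18, 2, 0, 9, 9]
append 3 → [27, 18, 2, 0, 9, 9, 3]
lst[-1] = lst[-1]+lst[-1] = 3+3 = 6 → [27, 18, 2, 0, 9, 9, 6]
append lst[0]+lst[0] = 27+27 = 54 → [27, 18, 2, 0, 9, 9, 6, 54]

[27, 18, 2, 0, 9, 9, 6, 54]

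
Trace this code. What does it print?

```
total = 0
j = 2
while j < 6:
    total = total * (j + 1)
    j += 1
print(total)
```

j=2: total = 0*3 = 0
j=3: total = 0*4 = 0
j=4: total = 0*5 = 0
j=5: total = 0*6 = 0

0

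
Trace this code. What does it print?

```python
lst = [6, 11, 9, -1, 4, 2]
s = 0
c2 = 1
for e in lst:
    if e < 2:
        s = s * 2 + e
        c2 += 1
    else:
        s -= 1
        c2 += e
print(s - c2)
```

e=6: not <2, s = 0-1 = -1; c2=7
e=11: not <2, s = (-1)-1 = -2; c2=18
e=9: not <2, s = (-2)-1 = -3; c2=27
e=-1: <2, s = (-3)*2+(-1) = -7; c2=28
e=4: not <2, s = (-7)-1 = -8; c2=32
e=2: not <2, s = (-8)-1 = -9; c2=34
s-c2 = (-9)-34 = -43

-43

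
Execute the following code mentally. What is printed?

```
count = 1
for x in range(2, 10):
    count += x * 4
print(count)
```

x=2: count = 1+2*4 = 9
x=3: count = 9+3*4 = 21
x=4: count = 21+4*4 = 37
x=5: count = 37+5*4 = 57
x=6: count = 57+6*4 = 81
x=7: count = 81+7*4 = 109
x=8: count = 109+8*4 = 141
x=9: count = 141+9*4 = 177

177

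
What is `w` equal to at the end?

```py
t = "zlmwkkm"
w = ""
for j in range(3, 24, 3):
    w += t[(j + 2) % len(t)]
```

'klkzwmm'

j=3: add t[5]='k' → 'k'
j=6: add t[1]='l' → 'kl'
j=9: add t[4]='k' → 'klk'
j=12: add t[0]='z' → 'klkz'
j=15: add t[3]='w' → 'klkzw'
j=18: add t[6]='m' → 'klkzwm'
j=21: add t[2]='m' → 'klkzwmm'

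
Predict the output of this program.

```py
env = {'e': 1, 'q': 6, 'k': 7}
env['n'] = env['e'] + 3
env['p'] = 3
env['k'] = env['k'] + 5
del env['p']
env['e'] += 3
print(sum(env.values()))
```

26

env['n'] = env['e']+3 = 4 → {'e': 1, 'q': 6, 'k': 7, 'n': 4}
env['p'] = 3 → {'e': 1, 'q': 6, 'k': 7, 'n': 4, 'p': 3}
env['k'] = env['k']+5 = 12 → {'e': 1, 'q': 6, 'k': 12, 'n': 4, 'p': 3}
del 'p' → {'e': 1, 'q': 6, 'k': 12, 'n': 4}
env['e'] = 1+3 = 4 → {'e': 4, 'q': 6, 'k': 12, 'n': 4}
sum of values = 26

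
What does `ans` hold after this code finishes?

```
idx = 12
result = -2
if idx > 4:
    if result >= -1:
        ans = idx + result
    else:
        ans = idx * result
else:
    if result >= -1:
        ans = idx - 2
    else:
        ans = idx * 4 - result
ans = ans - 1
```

-25

idx=12, result=-2
idx > 4 is True; result >= -1 is False
→ ans = idx * result = -24
ans = (-24)-1 = -25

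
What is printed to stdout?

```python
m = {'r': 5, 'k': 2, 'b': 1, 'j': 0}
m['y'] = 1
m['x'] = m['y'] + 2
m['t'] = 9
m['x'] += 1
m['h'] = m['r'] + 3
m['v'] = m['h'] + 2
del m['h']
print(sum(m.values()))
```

32

m['y'] = 1 → {'r': 5, 'k': 2, 'b': 1, 'j': 0, 'y': 1}
m['x'] = m['y']+2 = 3 → {'r': 5, 'k': 2, 'b': 1, 'j': 0, 'y': 1, 'x': 3}
m['t'] = 9 → {'r': 5, 'k': 2, 'b': 1, 'j': 0, 'y': 1, 'x': 3, 't': 9}
m['x'] = 3+1 = 4 → {'r': 5, 'k': 2, 'b': 1, 'j': 0, 'y': 1, 'x': 4, 't': 9}
m['h'] = m['r']+3 = 8 → {'r': 5, 'k': 2, 'b': 1, 'j': 0, 'y': 1, 'x': 4, 't': 9, 'h': 8}
m['v'] = m['h']+2 = 10 → {'r': 5, 'k': 2, 'b': 1, 'j': 0, 'y': 1, 'x': 4, 't': 9, 'h': 8, 'v': 10}
del 'h' → {'r': 5, 'k': 2, 'b': 1, 'j': 0, 'y': 1, 'x': 4, 't': 9, 'v': 10}
sum of values = 32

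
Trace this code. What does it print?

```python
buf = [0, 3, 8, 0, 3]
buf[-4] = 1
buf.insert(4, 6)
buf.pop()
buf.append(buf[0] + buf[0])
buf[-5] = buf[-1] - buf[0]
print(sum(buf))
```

14

buf[-4] = 1 → [0, 1, 8, 0, 3]
insert 6 at 4 → [0, 1, 8, 0, 6, 3]
pop() removes 3 → [0, 1, 8, 0, 6]
append buf[0]+buf[0] = 0+0 = 0 → [0, 1, 8, 0, 6, 0]
buf[-5] = buf[-1]-buf[0] = 0-0 = 0 → [0, 0, 8, 0, 6, 0]
sum = 14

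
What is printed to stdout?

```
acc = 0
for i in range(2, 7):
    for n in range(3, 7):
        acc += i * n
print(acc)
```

360

i=2,n=3: acc = 0+6 = 6
i=2,n=4: acc = 6+8 = 14
i=2,n=5: acc = 14+10 = 24
i=2,n=6: acc = 24+12 = 36
i=3,n=3: acc = 36+9 = 45
i=3,n=4: acc = 45+12 = 57
i=3,n=5: acc = 57+15 = 72
i=3,n=6: acc = 72+18 = 90
i=4,n=3: acc = 90+12 = 102
i=4,n=4: acc = 102+16 = 118
i=4,n=5: acc = 118+20 = 138
i=4,n=6: acc = 138+24 = 162
i=5,n=3: acc = 162+15 = 177
i=5,n=4: acc = 177+20 = 197
i=5,n=5: acc = 197+25 = 222
i=5,n=6: acc = 222+30 = 252
i=6,n=3: acc = 252+18 = 270
i=6,n=4: acc = 270+24 = 294
i=6,n=5: acc = 294+30 = 324
i=6,n=6: acc = 324+36 = 360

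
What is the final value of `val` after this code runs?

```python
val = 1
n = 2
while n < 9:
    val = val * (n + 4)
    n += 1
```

3991680

n=2: val = 1*6 = 6
n=3: val = 6*7 = 42
n=4: val = 42*8 = 336
n=5: val = 336*9 = 3024
n=6: val = 3024*10 = 30240
n=7: val = 30240*11 = 332640
n=8: val = 332640*12 = 3991680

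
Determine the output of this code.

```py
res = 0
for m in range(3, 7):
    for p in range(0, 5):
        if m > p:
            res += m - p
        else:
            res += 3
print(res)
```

60

m=3,p=0: 3>0, res = 0+3 = 3
m=3,p=1: 3>1, res = 3+2 = 5
m=3,p=2: 3>2, res = 5+1 = 6
m=3,p=3: not 3>3, res = 6+3 = 9
m=3,p=4: not 3>4, res = 9+3 = 12
m=4,p=0: 4>0, res = 12+4 = 16
m=4,p=1: 4>1, res = 16+3 = 19
m=4,p=2: 4>2, res = 19+2 = 21
m=4,p=3: 4>3, res = 21+1 = 22
m=4,p=4: not 4>4, res = 22+3 = 25
m=5,p=0: 5>0, res = 25+5 = 30
m=5,p=1: 5>1, res = 30+4 = 34
m=5,p=2: 5>2, res = 34+3 = 37
m=5,p=3: 5>3, res = 37+2 = 39
m=5,p=4: 5>4, res = 39+1 = 40
m=6,p=0: 6>0, res = 40+6 = 46
m=6,p=1: 6>1, res = 46+5 = 51
m=6,p=2: 6>2, res = 51+4 = 55
m=6,p=3: 6>3, res = 55+3 = 58
m=6,p=4: 6>4, res = 58+2 = 60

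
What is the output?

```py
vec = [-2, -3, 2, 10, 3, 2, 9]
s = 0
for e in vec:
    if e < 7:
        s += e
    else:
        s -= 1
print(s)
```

0

e=-2: <7, s = 0+(-2) = -2
e=-3: <7, s = (-2)+(-3) = -5
e=2: <7, s = (-5)+2 = -3
e=10: not <7, s = (-3)-1 = -4
e=3: <7, s = (-4)+3 = -1
e=2: <7, s = (-1)+2 = 1
e=9: not <7, s = 1-1 = 0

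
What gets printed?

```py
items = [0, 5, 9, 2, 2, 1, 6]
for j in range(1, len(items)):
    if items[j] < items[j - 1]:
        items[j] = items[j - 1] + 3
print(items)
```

[0, 5, 9, 12, 15, 18, 21]

j=1: 5>=0, unchanged → [0, 5, 9, 2, 2, 1, 6]
j=2: 9>=5, unchanged → [0, 5, 9, 2, 2, 1, 6]
j=3: 2<9, items[3] = 9+3 = 12 → [0, 5, 9, 12, 2, 1, 6]
j=4: 2<12, items[4] = 12+3 = 15 → [0, 5, 9, 12, 15, 1, 6]
j=5: 1<15, items[5] = 15+3 = 18 → [0, 5, 9, 12, 15, 18, 6]
j=6: 6<18, items[6] = 18+3 = 21 → [0, 5, 9, 12, 15, 18, 21]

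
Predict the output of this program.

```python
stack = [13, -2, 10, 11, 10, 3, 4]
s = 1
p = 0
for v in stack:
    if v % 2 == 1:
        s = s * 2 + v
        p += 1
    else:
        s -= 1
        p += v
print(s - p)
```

49

v=13: odd, s = 1*2+13 = 15; p=1
v=-2: not odd, s = 15-1 = 14; p=-1
v=10: not odd, s = 14-1 = 13; p=9
v=11: odd, s = 13*2+11 = 37; p=10
v=10: not odd, s = 37-1 = 36; p=20
v=3: odd, s = 36*2+3 = 75; p=21
v=4: not odd, s = 75-1 = 74; p=25
s-p = 74-25 = 49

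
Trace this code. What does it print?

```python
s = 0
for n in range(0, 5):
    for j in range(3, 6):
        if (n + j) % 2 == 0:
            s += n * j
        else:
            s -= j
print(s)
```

24

n=0,j=3: odd sum, s = 0-3 = -3
n=0,j=4: even sum, s = (-3)+0 = -3
n=0,j=5: odd sum, s = (-3)-5 = -8
n=1,j=3: even sum, s = (-8)+3 = -5
n=1,j=4: odd sum, s = (-5)-4 = -9
n=1,j=5: even sum, s = (-9)+5 = -4
n=2,j=3: odd sum, s = (-4)-3 = -7
n=2,j=4: even sum, s = (-7)+8 = 1
n=2,j=5: odd sum, s = 1-5 = -4
n=3,j=3: even sum, s = (-4)+9 = 5
n=3,j=4: odd sum, s = 5-4 = 1
n=3,j=5: even sum, s = 1+15 = 16
n=4,j=3: odd sum, s = 16-3 = 13
n=4,j=4: even sum, s = 13+16 = 29
n=4,j=5: odd sum, s = 29-5 = 24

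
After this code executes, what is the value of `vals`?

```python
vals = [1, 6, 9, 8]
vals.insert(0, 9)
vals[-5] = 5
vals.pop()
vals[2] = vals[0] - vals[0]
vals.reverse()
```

insert 9 at 0 → [9, 1, 6, 9, 8]
vals[-5] = 5 → [5, 1, 6, 9, 8]
pop() removes 8 → [5, 1, 6, 9]
vals[2] = vals[0]-vals[0] = 5-5 = 0 → [5, 1, 0, 9]
reverse → [9, 0, 1, 5]

[9, 0, 1, 5]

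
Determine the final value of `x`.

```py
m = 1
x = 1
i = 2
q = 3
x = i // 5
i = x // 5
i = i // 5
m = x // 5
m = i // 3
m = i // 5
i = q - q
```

x = 2//5 = 0
i = 0//5 = 0
i = 0//5 = 0
m = 0//5 = 0
m = 0//3 = 0
m = 0//5 = 0
i = 3-3 = 0

0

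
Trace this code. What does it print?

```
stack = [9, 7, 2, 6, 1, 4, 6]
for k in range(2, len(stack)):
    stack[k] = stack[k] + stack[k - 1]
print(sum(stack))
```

k=2: stack[2] = 2+7 = 9 → [9, 7, 9, 6, 1, 4, 6]
k=3: stack[3] = 6+9 = 15 → [9, 7, 9, 15, 1, 4, 6]
k=4: stack[4] = 1+15 = 16 → [9, 7, 9, 15, 16, 4, 6]
k=5: stack[5] = 4+16 = 20 → [9, 7, 9, 15, 16, 20, 6]
k=6: stack[6] = 6+20 = 26 → [9, 7, 9, 15, 16, 20, 26]
sum = 102

102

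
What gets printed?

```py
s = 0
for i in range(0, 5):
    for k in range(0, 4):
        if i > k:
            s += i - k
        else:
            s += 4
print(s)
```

i=0,k=0: not 0>0, s = 0+4 = 4
i=0,k=1: not 0>1, s = 4+4 = 8
i=0,k=2: not 0>2, s = 8+4 = 12
i=0,k=3: not 0>3, s = 12+4 = 16
i=1,k=0: 1>0, s = 16+1 = 17
i=1,k=1: not 1>1, s = 17+4 = 21
i=1,k=2: not 1>2, s = 21+4 = 25
i=1,k=3: not 1>3, s = 25+4 = 29
i=2,k=0: 2>0, s = 29+2 = 31
i=2,k=1: 2>1, s = 31+1 = 32
i=2,k=2: not 2>2, s = 32+4 = 36
i=2,k=3: not 2>3, s = 36+4 = 40
i=3,k=0: 3>0, s = 40+3 = 43
i=3,k=1: 3>1, s = 43+2 = 45
i=3,k=2: 3>2, s = 45+1 = 46
i=3,k=3: not 3>3, s = 46+4 = 50
i=4,k=0: 4>0, s = 50+4 = 54
i=4,k=1: 4>1, s = 54+3 = 57
i=4,k=2: 4>2, s = 57+2 = 59
i=4,k=3: 4>3, s = 59+1 = 60

60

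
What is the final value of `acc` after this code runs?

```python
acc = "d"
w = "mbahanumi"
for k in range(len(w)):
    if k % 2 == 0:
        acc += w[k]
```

'dmaaui'

k=0: add 'm' → 'dm'
k=1: skip
k=2: add 'a' → 'dma'
k=3: skip
k=4: add 'a' → 'dmaa'
k=5: skip
k=6: add 'u' → 'dmaau'
k=7: skip
k=8: add 'i' → 'dmaaui'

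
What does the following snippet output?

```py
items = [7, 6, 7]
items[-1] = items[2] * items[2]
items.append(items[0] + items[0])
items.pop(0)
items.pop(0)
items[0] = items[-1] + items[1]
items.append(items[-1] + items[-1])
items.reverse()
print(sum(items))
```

items[-1] = items[2]*items[2] = 7*7 = 49 → [7, 6, 49]
append items[0]+items[0] = 7+7 = 14 → [7, 6, 49, 14]
pop(0) removes 7 → [6, 49, 14]
pop(0) removes 6 → [49, 14]
items[0] = items[-1]+items[1] = 14+14 = 28 → [28, 14]
append items[-1]+items[-1] = 14+14 = 28 → [28, 14, 28]
reverse → [28, 14, 28]
sum = 70

70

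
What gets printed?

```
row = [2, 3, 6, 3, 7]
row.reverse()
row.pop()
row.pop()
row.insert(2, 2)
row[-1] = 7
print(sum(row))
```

reverse → [7, 3, 6, 3, 2]
pop() removes 2 → [7, 3, 6, 3]
pop() removes 3 → [7, 3, 6]
insert 2 at 2 → [7, 3, 2, 6]
row[-1] = 7 → [7, 3, 2, 7]
sum = 19

19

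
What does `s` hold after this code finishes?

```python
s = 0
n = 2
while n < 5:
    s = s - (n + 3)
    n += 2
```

n=2: s = 0-5 = -5
n=4: s = (-5)-7 = -12

-12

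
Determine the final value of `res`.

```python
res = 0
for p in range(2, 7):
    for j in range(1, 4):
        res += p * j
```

120

p=2,j=1: res = 0+2 = 2
p=2,j=2: res = 2+4 = 6
p=2,j=3: res = 6+6 = 12
p=3,j=1: res = 12+3 = 15
p=3,j=2: res = 15+6 = 21
p=3,j=3: res = 21+9 = 30
p=4,j=1: res = 30+4 = 34
p=4,j=2: res = 34+8 = 42
p=4,j=3: res = 42+12 = 54
p=5,j=1: res = 54+5 = 59
p=5,j=2: res = 59+10 = 69
p=5,j=3: res = 69+15 = 84
p=6,j=1: res = 84+6 = 90
p=6,j=2: res = 90+12 = 102
p=6,j=3: res = 102+18 = 120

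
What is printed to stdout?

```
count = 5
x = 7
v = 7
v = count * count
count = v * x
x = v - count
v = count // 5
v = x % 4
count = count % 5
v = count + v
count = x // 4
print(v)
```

v = 5*5 = 25
count = 25*7 = 175
x = 25-175 = -150
v = 175//5 = 35
v = (-150)%4 = 2
count = 175%5 = 0
v = 0+2 = 2
count = (-150)//4 = -38

2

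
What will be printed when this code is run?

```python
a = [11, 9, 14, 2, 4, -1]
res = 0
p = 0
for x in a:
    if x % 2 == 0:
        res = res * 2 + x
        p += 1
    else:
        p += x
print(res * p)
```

1408

x=11: not even; p=11
x=9: not even; p=20
x=14: even, res = 0*2+14 = 14; p=21
x=2: even, res = 14*2+2 = 30; p=22
x=4: even, res = 30*2+4 = 64; p=23
x=-1: not even; p=22
res*p = 64*22 = 1408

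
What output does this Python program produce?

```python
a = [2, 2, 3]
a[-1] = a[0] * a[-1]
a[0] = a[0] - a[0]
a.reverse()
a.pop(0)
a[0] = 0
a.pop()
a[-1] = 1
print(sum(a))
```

a[-1] = a[0]*a[-1] = 2*3 = 6 → [2, 2, 6]
a[0] = a[0]-a[0] = 2-2 = 0 → [0, 2, 6]
reverse → [6, 2, 0]
pop(0) removes 6 → [2, 0]
a[0] = 0 → [0, 0]
pop() removes 0 → [0]
a[-1] = 1 → [1]
sum = 1

1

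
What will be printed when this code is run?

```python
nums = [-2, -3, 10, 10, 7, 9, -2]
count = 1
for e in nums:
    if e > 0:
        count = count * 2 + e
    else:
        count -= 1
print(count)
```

e=-2: not >0, count = 1-1 = 0
e=-3: not >0, count = 0-1 = -1
e=10: >0, count = (-1)*2+10 = 8
e=10: >0, count = 8*2+10 = 26
e=7: >0, count = 26*2+7 = 59
e=9: >0, count = 59*2+9 = 127
e=-2: not >0, count = 127-1 = 126

126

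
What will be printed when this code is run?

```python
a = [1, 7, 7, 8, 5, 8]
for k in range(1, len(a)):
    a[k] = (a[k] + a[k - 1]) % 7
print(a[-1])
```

k=1: a[1] = (7+1)%7 = 1 → [1, 1, 7, 8, 5, 8]
k=2: a[2] = (7+1)%7 = 1 → [1, 1, 1, 8, 5, 8]
k=3: a[3] = (8+1)%7 = 2 → [1, 1, 1, 2, 5, 8]
k=4: a[4] = (5+2)%7 = 0 → [1, 1, 1, 2, 0, 8]
k=5: a[5] = (8+0)%7 = 1 → [1, 1, 1, 2, 0, 1]

1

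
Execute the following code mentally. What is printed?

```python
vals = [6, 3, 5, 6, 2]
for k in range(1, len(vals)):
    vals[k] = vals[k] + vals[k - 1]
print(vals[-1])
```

k=1: vals[1] = 3+6 = 9 → [6, 9, 5, 6, 2]
k=2: vals[2] = 5+9 = 14 → [6, 9, 14, 6, 2]
k=3: vals[3] = 6+14 = 20 → [6, 9, 14, 20, 2]
k=4: vals[4] = 2+20 = 22 → [6, 9, 14, 20, 22]

22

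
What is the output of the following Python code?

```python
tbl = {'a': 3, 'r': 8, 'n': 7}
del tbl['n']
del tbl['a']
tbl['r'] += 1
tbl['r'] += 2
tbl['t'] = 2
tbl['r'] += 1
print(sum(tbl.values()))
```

14

del 'n' → {'a': 3, 'r': 8}
del 'a' → {'r': 8}
tbl['r'] = 8+1 = 9 → {'r': 9}
tbl['r'] = 9+2 = 11 → {'r': 11}
tbl['t'] = 2 → {'r': 11, 't': 2}
tbl['r'] = 11+1 = 12 → {'r': 12, 't': 2}
sum of values = 14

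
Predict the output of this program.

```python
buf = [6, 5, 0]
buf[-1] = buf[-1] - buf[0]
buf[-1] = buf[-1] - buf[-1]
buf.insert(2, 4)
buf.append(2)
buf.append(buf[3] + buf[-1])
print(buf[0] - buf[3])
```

buf[-1] = buf[-1]-buf[0] = 0-6 = -6 → [6, 5, -6]
buf[-1] = buf[-1]-buf[-1] = (-6)-(-6) = 0 → [6, 5, 0]
insert 4 at 2 → [6, 5, 4, 0]
append 2 → [6, 5, 4, 0, 2]
append buf[3]+buf[-1] = 0+2 = 2 → [6, 5, 4, 0, 2, 2]
buf[0]-buf[3] = 6-0 = 6

6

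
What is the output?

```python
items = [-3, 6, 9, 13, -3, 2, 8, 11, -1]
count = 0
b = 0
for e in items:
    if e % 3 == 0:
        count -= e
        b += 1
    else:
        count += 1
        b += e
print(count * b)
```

e=-3: %3==0, count = 0-(-3) = 3; b=1
e=6: %3==0, count = 3-6 = -3; b=2
e=9: %3==0, count = (-3)-9 = -12; b=3
e=13: not %3==0, count = (-12)+1 = -11; b=16
e=-3: %3==0, count = (-11)-(-3) = -8; b=17
e=2: not %3==0, count = (-8)+1 = -7; b=19
e=8: not %3==0, count = (-7)+1 = -6; b=27
e=11: not %3==0, count = (-6)+1 = -5; b=38
e=-1: not %3==0, count = (-5)+1 = -4; b=37
count*b = (-4)*37 = -148

-148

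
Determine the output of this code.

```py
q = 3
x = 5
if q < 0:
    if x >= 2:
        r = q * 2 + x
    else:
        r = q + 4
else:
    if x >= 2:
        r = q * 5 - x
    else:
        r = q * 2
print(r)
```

q=3, x=5
q < 0 is False; x >= 2 is True
→ r = q * 5 - x = 10

10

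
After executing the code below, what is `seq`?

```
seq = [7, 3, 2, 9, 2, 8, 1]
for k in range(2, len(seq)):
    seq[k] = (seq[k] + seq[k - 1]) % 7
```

k=2: seq[2] = (2+3)%7 = 5 → [7, 3, 5, 9, 2, 8, 1]
k=3: seq[3] = (9+5)%7 = 0 → [7, 3, 5, 0, 2, 8, 1]
k=4: seq[4] = (2+0)%7 = 2 → [7, 3, 5, 0, 2, 8, 1]
k=5: seq[5] = (8+2)%7 = 3 → [7, 3, 5, 0, 2, 3, 1]
k=6: seq[6] = (1+3)%7 = 4 → [7, 3, 5, 0, 2, 3, 4]

[7, 3, 5, 0, 2, 3, 4]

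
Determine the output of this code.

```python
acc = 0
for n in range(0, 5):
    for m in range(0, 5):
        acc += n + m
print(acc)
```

n=0,m=0: acc = 0+0 = 0
n=0,m=1: acc = 0+1 = 1
n=0,m=2: acc = 1+2 = 3
n=0,m=3: acc = 3+3 = 6
n=0,m=4: acc = 6+4 = 10
n=1,m=0: acc = 10+1 = 11
n=1,m=1: acc = 11+2 = 13
n=1,m=2: acc = 13+3 = 16
n=1,m=3: acc = 16+4 = 20
n=1,m=4: acc = 20+5 = 25
n=2,m=0: acc = 25+2 = 27
n=2,m=1: acc = 27+3 = 30
n=2,m=2: acc = 30+4 = 34
n=2,m=3: acc = 34+5 = 39
n=2,m=4: acc = 39+6 = 45
n=3,m=0: acc = 45+3 = 48
n=3,m=1: acc = 48+4 = 52
n=3,m=2: acc = 52+5 = 57
n=3,m=3: acc = 57+6 = 63
n=3,m=4: acc = 63+7 = 70
n=4,m=0: acc = 70+4 = 74
n=4,m=1: acc = 74+5 = 79
n=4,m=2: acc = 79+6 = 85
n=4,m=3: acc = 85+7 = 92
n=4,m=4: acc = 92+8 = 100

100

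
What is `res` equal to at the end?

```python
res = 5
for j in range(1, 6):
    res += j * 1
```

j=1: res = 5+1*1 = 6
j=2: res = 6+2*1 = 8
j=3: res = 8+3*1 = 11
j=4: res = 11+4*1 = 15
j=5: res = 15+5*1 = 20

20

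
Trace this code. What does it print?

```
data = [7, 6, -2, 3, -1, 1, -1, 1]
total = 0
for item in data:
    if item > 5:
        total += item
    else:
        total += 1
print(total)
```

item=7: >5, total = 0+7 = 7
item=6: >5, total = 7+6 = 13
item=-2: not >5, total = 13+1 = 14
item=3: not >5, total = 14+1 = 15
item=-1: not >5, total = 15+1 = 16
item=1: not >5, total = 16+1 = 17
item=-1: not >5, total = 17+1 = 18
item=1: not >5, total = 18+1 = 19

19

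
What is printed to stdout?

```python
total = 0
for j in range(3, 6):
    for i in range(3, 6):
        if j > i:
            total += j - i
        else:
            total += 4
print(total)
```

28

j=3,i=3: not 3>3, total = 0+4 = 4
j=3,i=4: not 3>4, total = 4+4 = 8
j=3,i=5: not 3>5, total = 8+4 = 12
j=4,i=3: 4>3, total = 12+1 = 13
j=4,i=4: not 4>4, total = 13+4 = 17
j=4,i=5: not 4>5, total = 17+4 = 21
j=5,i=3: 5>3, total = 21+2 = 23
j=5,i=4: 5>4, total = 23+1 = 24
j=5,i=5: not 5>5, total = 24+4 = 28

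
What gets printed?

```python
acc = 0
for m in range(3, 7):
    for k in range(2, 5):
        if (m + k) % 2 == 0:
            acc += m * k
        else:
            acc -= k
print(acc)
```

66

m=3,k=2: odd sum, acc = 0-2 = -2
m=3,k=3: even sum, acc = (-2)+9 = 7
m=3,k=4: odd sum, acc = 7-4 = 3
m=4,k=2: even sum, acc = 3+8 = 11
m=4,k=3: odd sum, acc = 11-3 = 8
m=4,k=4: even sum, acc = 8+16 = 24
m=5,k=2: odd sum, acc = 24-2 = 22
m=5,k=3: even sum, acc = 22+15 = 37
m=5,k=4: odd sum, acc = 37-4 = 33
m=6,k=2: even sum, acc = 33+12 = 45
m=6,k=3: odd sum, acc = 45-3 = 42
m=6,k=4: even sum, acc = 42+24 = 66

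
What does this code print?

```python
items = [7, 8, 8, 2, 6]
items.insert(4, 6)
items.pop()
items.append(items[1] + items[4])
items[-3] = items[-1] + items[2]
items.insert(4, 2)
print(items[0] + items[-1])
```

21

insert 6 at 4 → [7, 8, 8, 2, 6, 6]
pop() removes 6 → [7, 8, 8, 2, 6]
append items[1]+items[4] = 8+6 = 14 → [7, 8, 8, 2, 6, 14]
items[-3] = items[-1]+items[2] = 14+8 = 22 → [7, 8, 8, 22, 6, 14]
insert 2 at 4 → [7, 8, 8, 22, 2, 6, 14]
items[0]+items[-1] = 7+14 = 21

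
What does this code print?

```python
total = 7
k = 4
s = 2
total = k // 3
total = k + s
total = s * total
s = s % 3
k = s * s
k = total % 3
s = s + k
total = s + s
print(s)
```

total = 4//3 = 1
total = 4+2 = 6
total = 2*6 = 12
s = 2%3 = 2
k = 2*2 = 4
k = 12%3 = 0
s = 2+0 = 2
total = 2+2 = 4

2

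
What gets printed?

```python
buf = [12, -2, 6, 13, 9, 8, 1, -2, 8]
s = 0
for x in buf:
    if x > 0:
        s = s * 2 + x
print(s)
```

x=12: >0, s = 0*2+12 = 12
x=-2: not >0
x=6: >0, s = 12*2+6 = 30
x=13: >0, s = 30*2+13 = 73
x=9: >0, s = 73*2+9 = 155
x=8: >0, s = 155*2+8 = 318
x=1: >0, s = 318*2+1 = 637
x=-2: not >0
x=8: >0, s = 637*2+8 = 1282

1282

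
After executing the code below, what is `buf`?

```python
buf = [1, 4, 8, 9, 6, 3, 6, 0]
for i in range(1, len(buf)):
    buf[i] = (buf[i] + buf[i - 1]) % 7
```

i=1: buf[1] = (4+1)%7 = 5 → [1, 5, 8, 9, 6, 3, 6, 0]
i=2: buf[2] = (8+5)%7 = 6 → [1, 5, 6, 9, 6, 3, 6, 0]
i=3: buf[3] = (9+6)%7 = 1 → [1, 5, 6, 1, 6, 3, 6, 0]
i=4: buf[4] = (6+1)%7 = 0 → [1, 5, 6, 1, 0, 3, 6, 0]
i=5: buf[5] = (3+0)%7 = 3 → [1, 5, 6, 1, 0, 3, 6, 0]
i=6: buf[6] = (6+3)%7 = 2 → [1, 5, 6, 1, 0, 3, 2, 0]
i=7: buf[7] = (0+2)%7 = 2 → [1, 5, 6, 1, 0, 3, 2, 2]

[1, 5, 6, 1, 0, 3, 2, 2]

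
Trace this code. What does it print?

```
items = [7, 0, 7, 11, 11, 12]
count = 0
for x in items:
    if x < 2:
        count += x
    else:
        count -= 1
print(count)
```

-5

x=7: not <2, count = 0-1 = -1
x=0: <2, count = (-1)+0 = -1
x=7: not <2, count = (-1)-1 = -2
x=11: not <2, count = (-2)-1 = -3
x=11: not <2, count = (-3)-1 = -4
x=12: not <2, count = (-4)-1 = -5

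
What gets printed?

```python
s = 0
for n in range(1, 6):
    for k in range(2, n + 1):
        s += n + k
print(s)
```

70

n=2,k=2: s = 0+4 = 4
n=3,k=2: s = 4+5 = 9
n=3,k=3: s = 9+6 = 15
n=4,k=2: s = 15+6 = 21
n=4,k=3: s = 21+7 = 28
n=4,k=4: s = 28+8 = 36
n=5,k=2: s = 36+7 = 43
n=5,k=3: s = 43+8 = 51
n=5,k=4: s = 51+9 = 60
n=5,k=5: s = 60+10 = 70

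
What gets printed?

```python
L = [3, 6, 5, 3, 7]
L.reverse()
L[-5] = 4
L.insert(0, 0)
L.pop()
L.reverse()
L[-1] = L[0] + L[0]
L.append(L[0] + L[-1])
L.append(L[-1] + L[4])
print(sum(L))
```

reverse → [7, 3, 5, 6, 3]
L[-5] = 4 → [4, 3, 5, 6, 3]
insert 0 at 0 → [0, 4, 3, 5, 6, 3]
pop() removes 3 → [0, 4, 3, 5, 6]
reverse → [6, 5, 3, 4, 0]
L[-1] = L[0]+L[0] = 6+6 = 12 → [6, 5, 3, 4, 12]
append L[0]+L[-1] = 6+12 = 18 → [6, 5, 3, 4, 12, 18]
append L[-1]+L[4] = 18+12 = 30 → [6, 5, 3, 4, 12, 18, 30]
sum = 78

78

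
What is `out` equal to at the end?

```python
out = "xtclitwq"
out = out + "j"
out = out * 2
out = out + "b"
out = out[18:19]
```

'b'

+ 'j' → 'xtclitwqj'
repeat ×2 → 'xtclitwqjxtclitwqj'
+ 'b' → 'xtclitwqjxtclitwqjb'
slice [18:19] → 'b'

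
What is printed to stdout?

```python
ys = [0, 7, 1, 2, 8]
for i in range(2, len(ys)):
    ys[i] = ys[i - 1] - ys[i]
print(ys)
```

[0, 7, 6, 4, -4]

i=2: ys[2] = 7-1 = 6 → [0, 7, 6, 2, 8]
i=3: ys[3] = 6-2 = 4 → [0, 7, 6, 4, 8]
i=4: ys[4] = 4-8 = -4 → [0, 7, 6, 4, -4]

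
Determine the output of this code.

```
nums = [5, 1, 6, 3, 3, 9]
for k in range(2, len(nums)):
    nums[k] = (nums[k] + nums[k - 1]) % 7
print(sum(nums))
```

k=2: nums[2] = (6+1)%7 = 0 → [5, 1, 0, 3, 3, 9]
k=3: nums[3] = (3+0)%7 = 3 → [5, 1, 0, 3, 3, 9]
k=4: nums[4] = (3+3)%7 = 6 → [5, 1, 0, 3, 6, 9]
k=5: nums[5] = (9+6)%7 = 1 → [5, 1, 0, 3, 6, 1]
sum = 16

16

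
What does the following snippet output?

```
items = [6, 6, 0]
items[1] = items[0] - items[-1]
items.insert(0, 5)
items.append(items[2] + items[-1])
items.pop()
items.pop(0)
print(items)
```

[6, 6, 0]

items[1] = items[0]-items[-1] = 6-0 = 6 → [6, 6, 0]
insert 5 at 0 → [5, 6, 6, 0]
append items[2]+items[-1] = 6+0 = 6 → [5, 6, 6, 0, 6]
pop() removes 6 → [5, 6, 6, 0]
pop(0) removes 5 → [6, 6, 0]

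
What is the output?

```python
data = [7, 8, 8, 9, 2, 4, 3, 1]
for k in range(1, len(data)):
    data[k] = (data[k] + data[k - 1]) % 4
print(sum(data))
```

20

k=1: data[1] = (8+7)%4 = 3 → [7, 3, 8, 9, 2, 4, 3, 1]
k=2: data[2] = (8+3)%4 = 3 → [7, 3, 3, 9, 2, 4, 3, 1]
k=3: data[3] = (9+3)%4 = 0 → [7, 3, 3, 0, 2, 4, 3, 1]
k=4: data[4] = (2+0)%4 = 2 → [7, 3, 3, 0, 2, 4, 3, 1]
k=5: data[5] = (4+2)%4 = 2 → [7, 3, 3, 0, 2, 2, 3, 1]
k=6: data[6] = (3+2)%4 = 1 → [7, 3, 3, 0, 2, 2, 1, 1]
k=7: data[7] = (1+1)%4 = 2 → [7, 3, 3, 0, 2, 2, 1, 2]
sum = 20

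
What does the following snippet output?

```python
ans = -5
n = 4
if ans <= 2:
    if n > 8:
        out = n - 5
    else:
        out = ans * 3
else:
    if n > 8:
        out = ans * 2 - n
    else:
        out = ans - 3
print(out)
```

ans=-5, n=4
ans <= 2 is True; n > 8 is False
→ out = ans * 3 = -15

-15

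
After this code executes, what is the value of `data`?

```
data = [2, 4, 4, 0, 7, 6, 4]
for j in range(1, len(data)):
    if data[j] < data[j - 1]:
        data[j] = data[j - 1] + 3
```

[2, 4, 4, 7, 7, 10, 13]

j=1: 4>=2, unchanged → [2, 4, 4, 0, 7, 6, 4]
j=2: 4>=4, unchanged → [2, 4, 4, 0, 7, 6, 4]
j=3: 0<4, data[3] = 4+3 = 7 → [2, 4, 4, 7, 7, 6, 4]
j=4: 7>=7, unchanged → [2, 4, 4, 7, 7, 6, 4]
j=5: 6<7, data[5] = 7+3 = 10 → [2, 4, 4, 7, 7, 10, 4]
j=6: 4<10, data[6] = 10+3 = 13 → [2, 4, 4, 7, 7, 10, 13]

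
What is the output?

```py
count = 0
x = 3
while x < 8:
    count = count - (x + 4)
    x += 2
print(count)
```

-27

x=3: count = 0-7 = -7
x=5: count = (-7)-9 = -16
x=7: count = (-16)-11 = -27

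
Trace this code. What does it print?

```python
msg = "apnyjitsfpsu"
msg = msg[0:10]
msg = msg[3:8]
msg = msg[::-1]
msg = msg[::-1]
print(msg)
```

yjits

slice [0:10] → 'apnyjitsfp'
slice [3:8] → 'yjits'
reverse → 'stijy'
reverse → 'yjits'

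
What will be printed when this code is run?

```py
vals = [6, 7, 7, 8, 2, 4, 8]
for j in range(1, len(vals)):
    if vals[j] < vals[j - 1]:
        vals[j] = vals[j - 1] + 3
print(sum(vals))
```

j=1: 7>=6, unchanged → [6, 7, 7, 8, 2, 4, 8]
j=2: 7>=7, unchanged → [6, 7, 7, 8, 2, 4, 8]
j=3: 8>=7, unchanged → [6, 7, 7, 8, 2, 4, 8]
j=4: 2<8, vals[4] = 8+3 = 11 → [6, 7, 7, 8, 11, 4, 8]
j=5: 4<11, vals[5] = 11+3 = 14 → [6, 7, 7, 8, 11, 14, 8]
j=6: 8<14, vals[6] = 14+3 = 17 → [6, 7, 7, 8, 11, 14, 17]
sum = 70

70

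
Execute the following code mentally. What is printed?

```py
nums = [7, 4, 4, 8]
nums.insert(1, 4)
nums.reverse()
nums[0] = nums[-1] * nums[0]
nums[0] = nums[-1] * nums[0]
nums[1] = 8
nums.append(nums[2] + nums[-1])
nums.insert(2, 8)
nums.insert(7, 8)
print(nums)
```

[392, 8, 8, 4, 4, 7, 11, 8]

insert 4 at 1 → [7, 4, 4, 4, 8]
reverse → [8, 4, 4, 4, 7]
nums[0] = nums[-1]*nums[0] = 7*8 = 56 → [56, 4, 4, 4, 7]
nums[0] = nums[-1]*nums[0] = 7*56 = 392 → [392, 4, 4, 4, 7]
nums[1] = 8 → [392, 8, 4, 4, 7]
append nums[2]+nums[-1] = 4+7 = 11 → [392, 8, 4, 4, 7, 11]
insert 8 at 2 → [392, 8, 8, 4, 4, 7, 11]
insert 8 at 7 → [392, 8, 8, 4, 4, 7, 11, 8]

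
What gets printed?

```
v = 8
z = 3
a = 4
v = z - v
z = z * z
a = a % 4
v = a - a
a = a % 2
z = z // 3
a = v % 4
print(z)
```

3

v = 3-8 = -5
z = 3*3 = 9
a = 4%4 = 0
v = 0-0 = 0
a = 0%2 = 0
z = 9//3 = 3
a = 0%4 = 0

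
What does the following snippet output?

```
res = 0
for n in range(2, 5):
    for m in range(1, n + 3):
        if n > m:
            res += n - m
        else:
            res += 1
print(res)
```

n=2,m=1: 2>1, res = 0+1 = 1
n=2,m=2: not 2>2, res = 1+1 = 2
n=2,m=3: not 2>3, res = 2+1 = 3
n=2,m=4: not 2>4, res = 3+1 = 4
n=3,m=1: 3>1, res = 4+2 = 6
n=3,m=2: 3>2, res = 6+1 = 7
n=3,m=3: not 3>3, res = 7+1 = 8
n=3,m=4: not 3>4, res = 8+1 = 9
n=3,m=5: not 3>5, res = 9+1 = 10
n=4,m=1: 4>1, res = 10+3 = 13
n=4,m=2: 4>2, res = 13+2 = 15
n=4,m=3: 4>3, res = 15+1 = 16
n=4,m=4: not 4>4, res = 16+1 = 17
n=4,m=5: not 4>5, res = 17+1 = 18
n=4,m=6: not 4>6, res = 18+1 = 19

19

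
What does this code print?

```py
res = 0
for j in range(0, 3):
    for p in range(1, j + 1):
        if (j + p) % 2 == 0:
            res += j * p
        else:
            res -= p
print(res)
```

4

j=1,p=1: even sum, res = 0+1 = 1
j=2,p=1: odd sum, res = 1-1 = 0
j=2,p=2: even sum, res = 0+4 = 4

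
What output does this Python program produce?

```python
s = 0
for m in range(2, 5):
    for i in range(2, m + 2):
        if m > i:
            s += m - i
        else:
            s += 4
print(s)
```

m=2,i=2: not 2>2, s = 0+4 = 4
m=2,i=3: not 2>3, s = 4+4 = 8
m=3,i=2: 3>2, s = 8+1 = 9
m=3,i=3: not 3>3, s = 9+4 = 13
m=3,i=4: not 3>4, s = 13+4 = 17
m=4,i=2: 4>2, s = 17+2 = 19
m=4,i=3: 4>3, s = 19+1 = 20
m=4,i=4: not 4>4, s = 20+4 = 24
m=4,i=5: not 4>5, s = 24+4 = 28

28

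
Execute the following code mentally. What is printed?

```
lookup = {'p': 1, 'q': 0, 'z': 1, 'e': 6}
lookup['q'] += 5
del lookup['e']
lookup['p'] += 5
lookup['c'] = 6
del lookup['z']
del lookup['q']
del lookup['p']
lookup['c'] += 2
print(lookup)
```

lookup['q'] = 0+5 = 5 → {'p': 1, 'q': 5, 'z': 1, 'e': 6}
del 'e' → {'p': 1, 'q': 5, 'z': 1}
lookup['p'] = 1+5 = 6 → {'p': 6, 'q': 5, 'z': 1}
lookup['c'] = 6 → {'p': 6, 'q': 5, 'z': 1, 'c': 6}
del 'z' → {'p': 6, 'q': 5, 'c': 6}
del 'q' → {'p': 6, 'c': 6}
del 'p' → {'c': 6}
lookup['c'] = 6+2 = 8 → {'c': 8}

{'c': 8}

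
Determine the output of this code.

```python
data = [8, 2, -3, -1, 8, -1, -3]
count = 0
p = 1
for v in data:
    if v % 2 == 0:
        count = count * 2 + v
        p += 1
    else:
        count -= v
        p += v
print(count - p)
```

60

v=8: even, count = 0*2+8 = 8; p=2
v=2: even, count = 8*2+2 = 18; p=3
v=-3: not even, count = 18-(-3) = 21; p=0
v=-1: not even, count = 21-(-1) = 22; p=-1
v=8: even, count = 22*2+8 = 52; p=0
v=-1: not even, count = 52-(-1) = 53; p=-1
v=-3: not even, count = 53-(-3) = 56; p=-4
count-p = 56-(-4) = 60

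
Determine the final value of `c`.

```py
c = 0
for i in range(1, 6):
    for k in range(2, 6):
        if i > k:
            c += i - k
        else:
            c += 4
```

i=1,k=2: not 1>2, c = 0+4 = 4
i=1,k=3: not 1>3, c = 4+4 = 8
i=1,k=4: not 1>4, c = 8+4 = 12
i=1,k=5: not 1>5, c = 12+4 = 16
i=2,k=2: not 2>2, c = 16+4 = 20
i=2,k=3: not 2>3, c = 20+4 = 24
i=2,k=4: not 2>4, c = 24+4 = 28
i=2,k=5: not 2>5, c = 28+4 = 32
i=3,k=2: 3>2, c = 32+1 = 33
i=3,k=3: not 3>3, c = 33+4 = 37
i=3,k=4: not 3>4, c = 37+4 = 41
i=3,k=5: not 3>5, c = 41+4 = 45
i=4,k=2: 4>2, c = 45+2 = 47
i=4,k=3: 4>3, c = 47+1 = 48
i=4,k=4: not 4>4, c = 48+4 = 52
i=4,k=5: not 4>5, c = 52+4 = 56
i=5,k=2: 5>2, c = 56+3 = 59
i=5,k=3: 5>3, c = 59+2 = 61
i=5,k=4: 5>4, c = 61+1 = 62
i=5,k=5: not 5>5, c = 62+4 = 66

66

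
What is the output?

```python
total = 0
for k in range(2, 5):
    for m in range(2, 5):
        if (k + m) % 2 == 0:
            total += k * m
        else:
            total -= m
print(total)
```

33

k=2,m=2: even sum, total = 0+4 = 4
k=2,m=3: odd sum, total = 4-3 = 1
k=2,m=4: even sum, total = 1+8 = 9
k=3,m=2: odd sum, total = 9-2 = 7
k=3,m=3: even sum, total = 7+9 = 16
k=3,m=4: odd sum, total = 16-4 = 12
k=4,m=2: even sum, total = 12+8 = 20
k=4,m=3: odd sum, total = 20-3 = 17
k=4,m=4: even sum, total = 17+16 = 33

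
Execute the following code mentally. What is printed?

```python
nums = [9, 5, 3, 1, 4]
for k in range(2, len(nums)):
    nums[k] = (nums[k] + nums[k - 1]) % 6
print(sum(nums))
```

k=2: nums[2] = (3+5)%6 = 2 → [9, 5, 2, 1, 4]
k=3: nums[3] = (1+2)%6 = 3 → [9, 5, 2, 3, 4]
k=4: nums[4] = (4+3)%6 = 1 → [9, 5, 2, 3, 1]
sum = 20

20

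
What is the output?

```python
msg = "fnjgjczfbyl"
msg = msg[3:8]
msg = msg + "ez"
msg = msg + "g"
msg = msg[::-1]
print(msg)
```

slice [3:8] → 'gjczf'
+ 'ez' → 'gjczfez'
+ 'g' → 'gjczfezg'
reverse → 'gzefzcjg'

gzefzcjg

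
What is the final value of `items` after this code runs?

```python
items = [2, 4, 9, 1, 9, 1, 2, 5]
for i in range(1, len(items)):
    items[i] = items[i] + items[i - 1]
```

[2, 6, 15, 16, 25, 26, 28, 33]

i=1: items[1] = 4+2 = 6 → [2, 6, 9, 1, 9, 1, 2, 5]
i=2: items[2] = 9+6 = 15 → [2, 6, 15, 1, 9, 1, 2, 5]
i=3: items[3] = 1+15 = 16 → [2, 6, 15, 16, 9, 1, 2, 5]
i=4: items[4] = 9+16 = 25 → [2, 6, 15, 16, 25, 1, 2, 5]
i=5: items[5] = 1+25 = 26 → [2, 6, 15, 16, 25, 26, 2, 5]
i=6: items[6] = 2+26 = 28 → [2, 6, 15, 16, 25, 26, 28, 5]
i=7: items[7] = 5+28 = 33 → [2, 6, 15, 16, 25, 26, 28, 33]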